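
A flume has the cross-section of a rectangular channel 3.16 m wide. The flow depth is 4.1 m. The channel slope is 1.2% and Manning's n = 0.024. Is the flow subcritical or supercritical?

Flow area A = b·y = 3.16 × 4.1 = 12.96 m². Wetted perimeter P = b + 2y = 3.16 + 2×4.1 = 11.36 m.
Hydraulic radius R = A/P = 12.96/11.36 = 1.14 m.
V = (1/n) R^(2/3) √S = (1/0.024) × 1.14^(2/3) × √0.012 = 4.982 m/s. Hydraulic depth D_h = A/T = 12.96/3.16 = 4.1 m.
Froude number Fr = V/√(g·D_h) = 4.982/√(9.81×4.1) = 0.786, which is less than 1, so the flow is subcritical.

subcritical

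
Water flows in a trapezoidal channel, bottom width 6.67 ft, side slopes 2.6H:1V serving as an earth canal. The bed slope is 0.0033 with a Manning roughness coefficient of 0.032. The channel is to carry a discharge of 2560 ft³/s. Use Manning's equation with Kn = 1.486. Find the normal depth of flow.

y_n = 9.89 ft

Manning's equation rearranged: A R^(2/3) = nQ / (1.486·√S) = 0.032 × 2560 / (1.486 × √0.0033) = 959.7.
Try y = 8.49 ft: A R^(2/3) = 667.3 — too small.
Try y = 11.8 ft: A R^(2/3) = 1469 — too large.
Try y = 9.89 ft: A R^(2/3) = 959.5 — close enough.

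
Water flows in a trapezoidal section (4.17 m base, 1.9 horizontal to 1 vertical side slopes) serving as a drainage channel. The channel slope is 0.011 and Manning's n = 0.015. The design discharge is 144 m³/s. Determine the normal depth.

y_n = 2.11 m

Manning's equation rearranged: A R^(2/3) = nQ / (1·√S) = 0.015 × 144 / (√0.011) = 20.59.
Try y = 2.58 m: A R^(2/3) = 31.14 — over.
Try y = 1.86 m: A R^(2/3) = 15.99 — short.
Try y = 2.11 m: A R^(2/3) = 20.6 — close enough.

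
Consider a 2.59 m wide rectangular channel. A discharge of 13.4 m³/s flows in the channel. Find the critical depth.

y_c = 1.4 m

For a rectangular channel, critical depth y_c = (q²/g)^(1/3) where q = Q/b = 13.4/2.59 = 5.174 m²/s.
So y_c = (5.174²/9.81)^(1/3) = 1.4 m.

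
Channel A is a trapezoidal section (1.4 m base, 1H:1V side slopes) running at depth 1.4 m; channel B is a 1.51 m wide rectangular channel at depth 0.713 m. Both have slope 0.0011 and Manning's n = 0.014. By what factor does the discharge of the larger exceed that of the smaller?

5.77

Channel A: With bottom width b = 1.4 m and side slope z = 1: A = (b + zy)y = (1.4 + 1×1.4)×1.4 = 3.92 m²; P = b + 2y√(1+z²) = 1.4 + 2×1.4×1.414 = 5.36 m. Hydraulic radius R = A/P = 3.92/5.36 = 0.7314 m. Q_A = (1/0.014)·3.92·0.7314^(2/3)·√0.0011 = 7.538 m³/s.
Channel B: Flow area A = b·y = 1.51 × 0.713 = 1.077 m². Wetted perimeter P = b + 2y = 1.51 + 2×0.713 = 2.936 m. Hydraulic radius R = A/P = 1.077/2.936 = 0.3667 m. Q_B = (1/0.014)·1.077·0.3667^(2/3)·√0.0011 = 1.307 m³/s.
The larger discharge is 7.538 m³/s and the smaller is 1.307 m³/s; the ratio is 5.77.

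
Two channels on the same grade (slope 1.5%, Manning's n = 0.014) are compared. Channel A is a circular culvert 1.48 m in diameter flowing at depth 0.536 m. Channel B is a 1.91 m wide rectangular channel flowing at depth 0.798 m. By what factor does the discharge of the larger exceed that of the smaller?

3.52

Channel A: For a circular section of diameter D = 1.48 m at depth y = 0.536 m, the central angle is θ = 2 arccos(1 − 2y/D) = 2.583 rad. Then A = (D²/8)(θ − sin θ) = 0.5621 m² and P = Dθ/2 = 1.911 m. Hydraulic radius R = A/P = 0.5621/1.911 = 0.2941 m. Q_A = (1/0.014)·0.5621·0.2941^(2/3)·√0.015 = 2.175 m³/s.
Channel B: Flow area A = b·y = 1.91 × 0.798 = 1.524 m². Wetted perimeter P = b + 2y = 1.91 + 2×0.798 = 3.506 m. Hydraulic radius R = A/P = 1.524/3.506 = 0.4347 m. Q_B = (1/0.014)·1.524·0.4347^(2/3)·√0.015 = 7.652 m³/s.
The larger discharge is 7.652 m³/s and the smaller is 2.175 m³/s; the ratio is 3.52.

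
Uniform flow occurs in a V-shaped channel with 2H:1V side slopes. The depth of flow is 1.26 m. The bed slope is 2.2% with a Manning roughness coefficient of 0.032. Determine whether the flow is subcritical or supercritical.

supercritical

For a triangular section with side slope z = 2: A = zy² = 2×1.26² = 3.175 m²; P = 2y√(1+z²) = 2×1.26×2.236 = 5.635 m.
Hydraulic radius R = A/P = 3.175/5.635 = 0.5635 m.
V = (1/n) R^(2/3) √S = (1/0.032) × 0.5635^(2/3) × √0.022 = 3.162 m/s. Hydraulic depth D_h = A/T = 3.175/5.04 = 0.63 m.
Froude number Fr = V/√(g·D_h) = 3.162/√(9.81×0.63) = 1.27, which is greater than 1, so the flow is supercritical.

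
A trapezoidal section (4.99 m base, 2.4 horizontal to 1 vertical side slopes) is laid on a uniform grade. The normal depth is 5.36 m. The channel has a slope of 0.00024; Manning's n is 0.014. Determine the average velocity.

With bottom width b = 4.99 m and side slope z = 2.4: A = (b + zy)y = (4.99 + 2.4×5.36)×5.36 = 95.7 m²; P = b + 2y√(1+z²) = 4.99 + 2×5.36×2.6 = 32.86 m.
Hydraulic radius R = A/P = 95.7/32.86 = 2.912 m.
From Manning's equation, V = (1/n) R^(2/3) S^(1/2) = (1/0.014) × 2.912^(2/3) × 0.00024^(1/2) = 2.26 m/s.

V = 2.26 m/s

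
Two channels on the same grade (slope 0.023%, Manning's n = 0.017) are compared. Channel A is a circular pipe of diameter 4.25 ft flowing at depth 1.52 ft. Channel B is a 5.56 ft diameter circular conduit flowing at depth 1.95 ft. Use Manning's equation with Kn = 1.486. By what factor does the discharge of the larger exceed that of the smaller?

Channel A: For a circular section of diameter D = 4.25 ft at depth y = 1.52 ft, the central angle is θ = 2 arccos(1 − 2y/D) = 2.564 rad. Then A = (D²/8)(θ − sin θ) = 4.557 ft² and P = Dθ/2 = 5.449 ft. Hydraulic radius R = A/P = 4.557/5.449 = 0.8363 ft. Q_A = (1.486/0.017)·4.557·0.8363^(2/3)·√0.00023 = 5.362 ft³/s.
Channel B: For a circular section of diameter D = 5.56 ft at depth y = 1.95 ft, the central angle is θ = 2 arccos(1 − 2y/D) = 2.535 rad. Then A = (D²/8)(θ − sin θ) = 7.594 ft² and P = Dθ/2 = 7.048 ft. Hydraulic radius R = A/P = 7.594/7.048 = 1.078 ft. Q_B = (1.486/0.017)·7.594·1.078^(2/3)·√0.00023 = 10.58 ft³/s.
The larger discharge is 10.58 ft³/s and the smaller is 5.362 ft³/s; the ratio is 1.97.

1.97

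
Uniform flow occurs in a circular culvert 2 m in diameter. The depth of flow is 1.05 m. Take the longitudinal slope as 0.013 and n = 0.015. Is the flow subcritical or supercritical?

supercritical

For a circular section of diameter D = 2 m at depth y = 1.05 m, the central angle is θ = 2 arccos(1 − 2y/D) = 3.242 rad. Then A = (D²/8)(θ − sin θ) = 1.671 m² and P = Dθ/2 = 3.242 m.
Hydraulic radius R = A/P = 1.671/3.242 = 0.5154 m.
V = (1/n) R^(2/3) √S = (1/0.015) × 0.5154^(2/3) × √0.013 = 4.886 m/s. Hydraulic depth D_h = A/T = 1.671/1.997 = 0.8364 m.
Froude number Fr = V/√(g·D_h) = 4.886/√(9.81×0.8364) = 1.71, which is greater than 1, so the flow is supercritical.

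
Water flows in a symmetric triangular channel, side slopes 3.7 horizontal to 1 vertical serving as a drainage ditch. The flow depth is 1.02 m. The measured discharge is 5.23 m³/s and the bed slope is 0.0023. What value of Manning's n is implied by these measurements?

n = 0.022

For a triangular section with side slope z = 3.7: A = zy² = 3.7×1.02² = 3.849 m²; P = 2y√(1+z²) = 2×1.02×3.833 = 7.819 m.
Hydraulic radius R = A/P = 3.849/7.819 = 0.4923 m.
Rearranging Manning's equation: n = (1/Q) A R^(2/3) S^(1/2) = (1/5.23) × 3.849 × 0.4923^(2/3) × √0.0023 = 0.022.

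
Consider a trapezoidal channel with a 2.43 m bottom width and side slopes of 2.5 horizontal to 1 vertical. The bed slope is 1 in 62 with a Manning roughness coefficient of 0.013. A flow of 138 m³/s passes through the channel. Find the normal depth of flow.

y_n = 1.89 m

Manning's equation rearranged: A R^(2/3) = nQ / (1·√S) = 0.013 × 138 / (√0.01613) = 14.13.
Try y = 2.07 m: A R^(2/3) = 17.37 — over.
Try y = 1.89 m: A R^(2/3) = 14.17 — matches.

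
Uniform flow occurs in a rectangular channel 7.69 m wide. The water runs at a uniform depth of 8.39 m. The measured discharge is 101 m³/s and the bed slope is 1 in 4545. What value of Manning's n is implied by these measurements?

n = 0.0181

Flow area A = b·y = 7.69 × 8.39 = 64.52 m². Wetted perimeter P = b + 2y = 7.69 + 2×8.39 = 24.47 m.
Hydraulic radius R = A/P = 64.52/24.47 = 2.637 m.
Rearranging Manning's equation: n = (1/Q) A R^(2/3) S^(1/2) = (1/101) × 64.52 × 2.637^(2/3) × √0.00022 = 0.0181.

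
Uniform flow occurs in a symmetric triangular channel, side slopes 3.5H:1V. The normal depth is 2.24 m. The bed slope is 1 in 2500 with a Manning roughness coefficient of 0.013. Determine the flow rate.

For a triangular section with side slope z = 3.5: A = zy² = 3.5×2.24² = 17.56 m²; P = 2y√(1+z²) = 2×2.24×3.64 = 16.31 m.
Hydraulic radius R = A/P = 17.56/16.31 = 1.077 m.
Manning's equation: Q = (1/n) A R^(2/3) S^(1/2) = (1/0.013) × 17.56 × 1.077^(2/3) × 0.0004^(1/2) = 28.4 m³/s.

Q = 28.4 m³/s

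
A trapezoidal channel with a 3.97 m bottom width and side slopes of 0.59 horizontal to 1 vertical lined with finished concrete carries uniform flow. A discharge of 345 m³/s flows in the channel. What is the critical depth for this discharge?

At critical depth, Q² T / (g A³) = 1, i.e. A³/T = Q²/g = 345²/9.81 = 12130.
Trying y = 7.53 m: A³/T = 19770 — high.
Trying y = 5.41 m: A³/T = 5618 — low.
Trying y = 6.63 m: A³/T = 12100 — matches.

y_c = 6.63 m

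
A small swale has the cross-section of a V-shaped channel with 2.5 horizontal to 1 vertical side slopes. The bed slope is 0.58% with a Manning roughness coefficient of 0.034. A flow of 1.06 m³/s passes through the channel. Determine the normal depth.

y_n = 0.649 m

Manning's equation rearranged: A R^(2/3) = nQ / (1·√S) = 0.034 × 1.06 / (√0.0058) = 0.4732.
At y = 0.513 m: A R^(2/3) = 0.2528 — too small.
At y = 0.796 m: A R^(2/3) = 0.8157 — too large.
At y = 0.649 m: A R^(2/3) = 0.4732 — close enough.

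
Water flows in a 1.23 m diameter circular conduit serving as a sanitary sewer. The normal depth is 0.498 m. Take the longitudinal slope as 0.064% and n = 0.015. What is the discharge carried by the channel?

Q = 0.315 m³/s

For a circular section of diameter D = 1.23 m at depth y = 0.498 m, the central angle is θ = 2 arccos(1 − 2y/D) = 2.759 rad. Then A = (D²/8)(θ − sin θ) = 0.4511 m² and P = Dθ/2 = 1.697 m.
Hydraulic radius R = A/P = 0.4511/1.697 = 0.2659 m.
Manning's equation: Q = (1/n) A R^(2/3) S^(1/2) = (1/0.015) × 0.4511 × 0.2659^(2/3) × 0.00064^(1/2) = 0.315 m³/s.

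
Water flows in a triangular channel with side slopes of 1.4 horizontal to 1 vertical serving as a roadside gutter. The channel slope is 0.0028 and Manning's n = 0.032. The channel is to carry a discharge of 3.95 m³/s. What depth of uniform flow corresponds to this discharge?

Manning's equation rearranged: A R^(2/3) = nQ / (1·√S) = 0.032 × 3.95 / (√0.0028) = 2.389.
Trying y = 1.09 m: A R^(2/3) = 0.9673 — too small.
Trying y = 1.65 m: A R^(2/3) = 2.922 — too large.
Trying y = 1.53 m: A R^(2/3) = 2.389 — matches.

y_n = 1.53 m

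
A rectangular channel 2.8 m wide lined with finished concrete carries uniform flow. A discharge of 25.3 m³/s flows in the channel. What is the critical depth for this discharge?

y_c = 2.03 m

For a rectangular channel, critical depth y_c = (q²/g)^(1/3) where q = Q/b = 25.3/2.8 = 9.036 m²/s.
So y_c = (9.036²/9.81)^(1/3) = 2.03 m.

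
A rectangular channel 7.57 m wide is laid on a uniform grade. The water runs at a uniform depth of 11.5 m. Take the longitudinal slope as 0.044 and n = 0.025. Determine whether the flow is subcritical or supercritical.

supercritical

Flow area A = b·y = 7.57 × 11.5 = 87.06 m². Wetted perimeter P = b + 2y = 7.57 + 2×11.5 = 30.57 m.
Hydraulic radius R = A/P = 87.06/30.57 = 2.848 m.
V = (1/n) R^(2/3) √S = (1/0.025) × 2.848^(2/3) × √0.044 = 16.86 m/s. Hydraulic depth D_h = A/T = 87.06/7.57 = 11.5 m.
Froude number Fr = V/√(g·D_h) = 16.86/√(9.81×11.5) = 1.59, which is greater than 1, so the flow is supercritical.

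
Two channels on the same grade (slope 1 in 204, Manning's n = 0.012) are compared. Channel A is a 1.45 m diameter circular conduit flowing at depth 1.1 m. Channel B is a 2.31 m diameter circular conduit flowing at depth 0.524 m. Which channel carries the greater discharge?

Channel A: For a circular section of diameter D = 1.45 m at depth y = 1.1 m, the central angle is θ = 2 arccos(1 − 2y/D) = 4.229 rad. Then A = (D²/8)(θ − sin θ) = 1.344 m² and P = Dθ/2 = 3.066 m. Hydraulic radius R = A/P = 1.344/3.066 = 0.4384 m. Q_A = (1/0.012)·1.344·0.4384^(2/3)·√0.004902 = 4.526 m³/s.
Channel B: For a circular section of diameter D = 2.31 m at depth y = 0.524 m, the central angle is θ = 2 arccos(1 − 2y/D) = 1.986 rad. Then A = (D²/8)(θ − sin θ) = 0.714 m² and P = Dθ/2 = 2.293 m. Hydraulic radius R = A/P = 0.714/2.293 = 0.3113 m. Q_B = (1/0.012)·0.714·0.3113^(2/3)·√0.004902 = 1.914 m³/s.
Q_A = 4.526 m³/s vs Q_B = 1.914 m³/s, so channel A carries more.

channel A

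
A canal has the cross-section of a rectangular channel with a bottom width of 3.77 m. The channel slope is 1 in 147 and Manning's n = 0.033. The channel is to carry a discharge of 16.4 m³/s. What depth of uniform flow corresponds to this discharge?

Manning's equation rearranged: A R^(2/3) = nQ / (1·√S) = 0.033 × 16.4 / (√0.006803) = 6.562.
Try y = 2.17 m: A R^(2/3) = 8.229 — over.
Try y = 1.54 m: A R^(2/3) = 5.2 — short.
Try y = 1.83 m: A R^(2/3) = 6.566 — close enough.

y_n = 1.83 m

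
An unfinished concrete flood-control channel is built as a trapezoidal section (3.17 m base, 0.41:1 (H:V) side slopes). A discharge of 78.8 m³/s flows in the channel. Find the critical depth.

At critical depth, Q² T / (g A³) = 1, i.e. A³/T = Q²/g = 78.8²/9.81 = 633.
At y = 2.48 m: A³/T = 215.1 — too small.
At y = 3.41 m: A³/T = 633.5 — ≈ 633.

y_c = 3.41 m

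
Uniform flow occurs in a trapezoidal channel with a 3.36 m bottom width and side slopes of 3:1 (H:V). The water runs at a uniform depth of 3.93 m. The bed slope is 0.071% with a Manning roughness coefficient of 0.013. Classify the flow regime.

With bottom width b = 3.36 m and side slope z = 3: A = (b + zy)y = (3.36 + 3×3.93)×3.93 = 59.54 m²; P = b + 2y√(1+z²) = 3.36 + 2×3.93×3.162 = 28.22 m.
Hydraulic radius R = A/P = 59.54/28.22 = 2.11 m.
V = (1/n) R^(2/3) √S = (1/0.013) × 2.11^(2/3) × √0.00071 = 3.372 m/s. Hydraulic depth D_h = A/T = 59.54/26.94 = 2.21 m.
Froude number Fr = V/√(g·D_h) = 3.372/√(9.81×2.21) = 0.724, which is less than 1, so the flow is subcritical.

subcritical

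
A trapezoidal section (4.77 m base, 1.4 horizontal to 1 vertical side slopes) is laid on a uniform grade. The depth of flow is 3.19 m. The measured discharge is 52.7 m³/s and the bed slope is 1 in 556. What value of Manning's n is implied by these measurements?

With bottom width b = 4.77 m and side slope z = 1.4: A = (b + zy)y = (4.77 + 1.4×3.19)×3.19 = 29.46 m²; P = b + 2y√(1+z²) = 4.77 + 2×3.19×1.72 = 15.75 m.
Hydraulic radius R = A/P = 29.46/15.75 = 1.871 m.
Rearranging Manning's equation: n = (1/Q) A R^(2/3) S^(1/2) = (1/52.7) × 29.46 × 1.871^(2/3) × √0.001799 = 0.036.

n = 0.036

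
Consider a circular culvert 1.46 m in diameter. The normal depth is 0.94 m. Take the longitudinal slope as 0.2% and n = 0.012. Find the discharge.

Q = 2.38 m³/s

For a circular section of diameter D = 1.46 m at depth y = 0.94 m, the central angle is θ = 2 arccos(1 − 2y/D) = 3.725 rad. Then A = (D²/8)(θ − sin θ) = 1.139 m² and P = Dθ/2 = 2.719 m.
Hydraulic radius R = A/P = 1.139/2.719 = 0.419 m.
Manning's equation: Q = (1/n) A R^(2/3) S^(1/2) = (1/0.012) × 1.139 × 0.419^(2/3) × 0.002^(1/2) = 2.38 m³/s.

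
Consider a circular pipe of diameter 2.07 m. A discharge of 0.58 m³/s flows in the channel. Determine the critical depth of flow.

At critical depth, Q² T / (g A³) = 1, i.e. A³/T = Q²/g = 0.58²/9.81 = 0.03429.
Trying y = 0.27 m: A³/T = 0.01237 — short.
Trying y = 0.431 m: A³/T = 0.07777 — over.
Trying y = 0.35 m: A³/T = 0.03437 — close enough.

y_c = 0.35 m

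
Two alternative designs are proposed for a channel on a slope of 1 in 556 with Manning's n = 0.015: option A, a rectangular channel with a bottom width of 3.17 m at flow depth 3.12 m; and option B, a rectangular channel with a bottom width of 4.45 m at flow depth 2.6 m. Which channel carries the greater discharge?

Channel A: Flow area A = b·y = 3.17 × 3.12 = 9.89 m². Wetted perimeter P = b + 2y = 3.17 + 2×3.12 = 9.41 m. Hydraulic radius R = A/P = 9.89/9.41 = 1.051 m. Q_A = (1/0.015)·9.89·1.051^(2/3)·√0.001799 = 28.91 m³/s.
Channel B: Flow area A = b·y = 4.45 × 2.6 = 11.57 m². Wetted perimeter P = b + 2y = 4.45 + 2×2.6 = 9.65 m. Hydraulic radius R = A/P = 11.57/9.65 = 1.199 m. Q_B = (1/0.015)·11.57·1.199^(2/3)·√0.001799 = 36.92 m³/s.
Q_A = 28.91 m³/s vs Q_B = 36.92 m³/s, so channel B carries more.

channel B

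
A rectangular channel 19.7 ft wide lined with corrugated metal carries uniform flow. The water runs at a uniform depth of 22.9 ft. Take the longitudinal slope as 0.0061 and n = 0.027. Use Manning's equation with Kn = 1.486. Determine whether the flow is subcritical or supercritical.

Flow area A = b·y = 19.7 × 22.9 = 451.1 ft². Wetted perimeter P = b + 2y = 19.7 + 2×22.9 = 65.5 ft.
Hydraulic radius R = A/P = 451.1/65.5 = 6.887 ft.
V = (1.486/n) R^(2/3) √S = (1.486/0.027) × 6.887^(2/3) × √0.0061 = 15.56 ft/s. Hydraulic depth D_h = A/T = 451.1/19.7 = 22.9 ft.
Froude number Fr = V/√(g·D_h) = 15.56/√(32.2×22.9) = 0.573, which is less than 1, so the flow is subcritical.

subcritical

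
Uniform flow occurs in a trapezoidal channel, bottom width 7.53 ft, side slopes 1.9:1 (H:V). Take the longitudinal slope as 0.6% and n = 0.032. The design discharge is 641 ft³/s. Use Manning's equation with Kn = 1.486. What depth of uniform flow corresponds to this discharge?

Manning's equation rearranged: A R^(2/3) = nQ / (1.486·√S) = 0.032 × 641 / (1.486 × √0.006) = 178.2.
Trying y = 3.44 ft: A R^(2/3) = 81.09 — low.
Trying y = 5.05 ft: A R^(2/3) = 178.3 — matches.

y_n = 5.05 ft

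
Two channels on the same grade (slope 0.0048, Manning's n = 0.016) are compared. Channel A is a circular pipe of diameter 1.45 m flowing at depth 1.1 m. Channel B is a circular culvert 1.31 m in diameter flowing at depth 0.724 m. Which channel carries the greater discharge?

Channel A: For a circular section of diameter D = 1.45 m at depth y = 1.1 m, the central angle is θ = 2 arccos(1 − 2y/D) = 4.229 rad. Then A = (D²/8)(θ − sin θ) = 1.344 m² and P = Dθ/2 = 3.066 m. Hydraulic radius R = A/P = 1.344/3.066 = 0.4384 m. Q_A = (1/0.016)·1.344·0.4384^(2/3)·√0.0048 = 3.359 m³/s.
Channel B: For a circular section of diameter D = 1.31 m at depth y = 0.724 m, the central angle is θ = 2 arccos(1 − 2y/D) = 3.353 rad. Then A = (D²/8)(θ − sin θ) = 0.7641 m² and P = Dθ/2 = 2.196 m. Hydraulic radius R = A/P = 0.7641/2.196 = 0.348 m. Q_B = (1/0.016)·0.7641·0.348^(2/3)·√0.0048 = 1.637 m³/s.
Q_A = 3.359 m³/s vs Q_B = 1.637 m³/s, so channel A carries more.

channel A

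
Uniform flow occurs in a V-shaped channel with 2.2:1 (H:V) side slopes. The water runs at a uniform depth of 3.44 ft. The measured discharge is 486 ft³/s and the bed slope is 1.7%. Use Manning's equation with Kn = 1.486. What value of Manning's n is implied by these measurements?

For a triangular section with side slope z = 2.2: A = zy² = 2.2×3.44² = 26.03 ft²; P = 2y√(1+z²) = 2×3.44×2.417 = 16.63 ft.
Hydraulic radius R = A/P = 26.03/16.63 = 1.566 ft.
Rearranging Manning's equation: n = (1.486/Q) A R^(2/3) S^(1/2) = (1.486/486) × 26.03 × 1.566^(2/3) × √0.017 = 0.014.

n = 0.014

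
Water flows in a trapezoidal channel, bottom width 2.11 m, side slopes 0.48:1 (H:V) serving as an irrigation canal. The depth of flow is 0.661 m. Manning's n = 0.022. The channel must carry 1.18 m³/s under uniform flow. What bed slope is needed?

With bottom width b = 2.11 m and side slope z = 0.48: A = (b + zy)y = (2.11 + 0.48×0.661)×0.661 = 1.604 m²; P = b + 2y√(1+z²) = 2.11 + 2×0.661×1.109 = 3.576 m.
Hydraulic radius R = A/P = 1.604/3.576 = 0.4486 m.
From Manning's equation, S = [nQ / (1 A R^(2/3))]² = [0.022 × 1.18 / (1 × 1.604 × 0.4486^(2/3))]² = 0.000762.

S = 0.000762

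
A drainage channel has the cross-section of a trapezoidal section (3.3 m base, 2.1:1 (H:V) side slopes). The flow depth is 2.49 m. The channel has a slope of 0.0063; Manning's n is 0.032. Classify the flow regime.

With bottom width b = 3.3 m and side slope z = 2.1: A = (b + zy)y = (3.3 + 2.1×2.49)×2.49 = 21.24 m²; P = b + 2y√(1+z²) = 3.3 + 2×2.49×2.326 = 14.88 m.
Hydraulic radius R = A/P = 21.24/14.88 = 1.427 m.
V = (1/n) R^(2/3) √S = (1/0.032) × 1.427^(2/3) × √0.0063 = 3.144 m/s. Hydraulic depth D_h = A/T = 21.24/13.76 = 1.544 m.
Froude number Fr = V/√(g·D_h) = 3.144/√(9.81×1.544) = 0.808, which is less than 1, so the flow is subcritical.

subcritical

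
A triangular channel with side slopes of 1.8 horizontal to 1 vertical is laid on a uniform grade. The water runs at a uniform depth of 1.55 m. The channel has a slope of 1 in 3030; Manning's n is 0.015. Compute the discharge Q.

For a triangular section with side slope z = 1.8: A = zy² = 1.8×1.55² = 4.325 m²; P = 2y√(1+z²) = 2×1.55×2.059 = 6.383 m.
Hydraulic radius R = A/P = 4.325/6.383 = 0.6775 m.
Manning's equation: Q = (1/n) A R^(2/3) S^(1/2) = (1/0.015) × 4.325 × 0.6775^(2/3) × 0.00033^(1/2) = 4.04 m³/s.

Q = 4.04 m³/s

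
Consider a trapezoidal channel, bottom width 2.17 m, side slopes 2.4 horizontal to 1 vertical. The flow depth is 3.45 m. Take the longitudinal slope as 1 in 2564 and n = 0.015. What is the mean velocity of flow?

With bottom width b = 2.17 m and side slope z = 2.4: A = (b + zy)y = (2.17 + 2.4×3.45)×3.45 = 36.05 m²; P = b + 2y√(1+z²) = 2.17 + 2×3.45×2.6 = 20.11 m.
Hydraulic radius R = A/P = 36.05/20.11 = 1.793 m.
From Manning's equation, V = (1/n) R^(2/3) S^(1/2) = (1/0.015) × 1.793^(2/3) × 0.00039^(1/2) = 1.94 m/s.

V = 1.94 m/s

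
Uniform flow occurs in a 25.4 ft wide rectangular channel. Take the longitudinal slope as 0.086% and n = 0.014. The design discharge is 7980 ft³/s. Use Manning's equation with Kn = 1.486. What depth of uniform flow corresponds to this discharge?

y_n = 24.5 ft

Manning's equation rearranged: A R^(2/3) = nQ / (1.486·√S) = 0.014 × 7980 / (1.486 × √0.00086) = 2564.
At y = 29.5 ft: A R^(2/3) = 3213 — too large.
At y = 21.8 ft: A R^(2/3) = 2219 — too small.
At y = 24.5 ft: A R^(2/3) = 2564 — ≈ 2564.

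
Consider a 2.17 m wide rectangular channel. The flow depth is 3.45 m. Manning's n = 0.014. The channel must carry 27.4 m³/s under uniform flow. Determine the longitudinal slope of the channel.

Flow area A = b·y = 2.17 × 3.45 = 7.487 m². Wetted perimeter P = b + 2y = 2.17 + 2×3.45 = 9.07 m.
Hydraulic radius R = A/P = 7.487/9.07 = 0.8254 m.
From Manning's equation, S = [nQ / (1 A R^(2/3))]² = [0.014 × 27.4 / (1 × 7.487 × 0.8254^(2/3))]² = 0.00339.

S = 0.00339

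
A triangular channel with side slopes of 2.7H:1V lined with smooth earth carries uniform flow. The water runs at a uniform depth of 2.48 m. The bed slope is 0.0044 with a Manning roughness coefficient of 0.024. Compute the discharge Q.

For a triangular section with side slope z = 2.7: A = zy² = 2.7×2.48² = 16.61 m²; P = 2y√(1+z²) = 2×2.48×2.879 = 14.28 m.
Hydraulic radius R = A/P = 16.61/14.28 = 1.163 m.
Manning's equation: Q = (1/n) A R^(2/3) S^(1/2) = (1/0.024) × 16.61 × 1.163^(2/3) × 0.0044^(1/2) = 50.8 m³/s.

Q = 50.8 m³/s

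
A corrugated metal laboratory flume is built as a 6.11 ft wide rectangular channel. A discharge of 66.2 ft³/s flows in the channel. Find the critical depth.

y_c = 1.54 ft

For a rectangular channel, critical depth y_c = (q²/g)^(1/3) where q = Q/b = 66.2/6.11 = 10.83 ft²/s.
So y_c = (10.83²/32.2)^(1/3) = 1.54 ft.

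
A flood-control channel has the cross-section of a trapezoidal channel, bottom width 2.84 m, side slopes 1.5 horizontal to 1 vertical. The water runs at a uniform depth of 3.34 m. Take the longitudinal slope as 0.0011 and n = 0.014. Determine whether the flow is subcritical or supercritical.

subcritical

With bottom width b = 2.84 m and side slope z = 1.5: A = (b + zy)y = (2.84 + 1.5×3.34)×3.34 = 26.22 m²; P = b + 2y√(1+z²) = 2.84 + 2×3.34×1.803 = 14.88 m.
Hydraulic radius R = A/P = 26.22/14.88 = 1.762 m.
V = (1/n) R^(2/3) √S = (1/0.014) × 1.762^(2/3) × √0.0011 = 3.456 m/s. Hydraulic depth D_h = A/T = 26.22/12.86 = 2.039 m.
Froude number Fr = V/√(g·D_h) = 3.456/√(9.81×2.039) = 0.773, which is less than 1, so the flow is subcritical.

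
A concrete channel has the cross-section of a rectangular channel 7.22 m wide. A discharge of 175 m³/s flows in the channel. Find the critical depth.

y_c = 3.91 m

For a rectangular channel, critical depth y_c = (q²/g)^(1/3) where q = Q/b = 175/7.22 = 24.24 m²/s.
So y_c = (24.24²/9.81)^(1/3) = 3.91 m.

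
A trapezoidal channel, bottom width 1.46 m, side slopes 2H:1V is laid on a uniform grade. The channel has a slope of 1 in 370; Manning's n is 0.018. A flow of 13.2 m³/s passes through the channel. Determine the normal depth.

y_n = 1.34 m

Manning's equation rearranged: A R^(2/3) = nQ / (1·√S) = 0.018 × 13.2 / (√0.002703) = 4.57.
Trying y = 0.987 m: A R^(2/3) = 2.349 — short.
Trying y = 1.71 m: A R^(2/3) = 7.872 — over.
Trying y = 1.34 m: A R^(2/3) = 4.557 — matches.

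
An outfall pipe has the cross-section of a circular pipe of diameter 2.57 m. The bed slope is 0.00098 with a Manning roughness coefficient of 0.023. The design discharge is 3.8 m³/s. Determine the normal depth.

y_n = 1.62 m

Manning's equation rearranged: A R^(2/3) = nQ / (1·√S) = 0.023 × 3.8 / (√0.00098) = 2.792.
Trying y = 1.11 m: A R^(2/3) = 1.496 — low.
Trying y = 1.84 m: A R^(2/3) = 3.329 — high.
Trying y = 1.62 m: A R^(2/3) = 2.795 — close enough.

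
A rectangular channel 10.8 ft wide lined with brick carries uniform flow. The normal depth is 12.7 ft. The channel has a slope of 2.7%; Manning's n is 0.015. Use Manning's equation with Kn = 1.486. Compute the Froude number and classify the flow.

supercritical

Flow area A = b·y = 10.8 × 12.7 = 137.2 ft². Wetted perimeter P = b + 2y = 10.8 + 2×12.7 = 36.2 ft.
Hydraulic radius R = A/P = 137.2/36.2 = 3.789 ft.
V = (1.486/n) R^(2/3) √S = (1.486/0.015) × 3.789^(2/3) × √0.027 = 39.56 ft/s. Hydraulic depth D_h = A/T = 137.2/10.8 = 12.7 ft.
Froude number Fr = V/√(g·D_h) = 39.56/√(32.2×12.7) = 1.96, which is greater than 1, so the flow is supercritical.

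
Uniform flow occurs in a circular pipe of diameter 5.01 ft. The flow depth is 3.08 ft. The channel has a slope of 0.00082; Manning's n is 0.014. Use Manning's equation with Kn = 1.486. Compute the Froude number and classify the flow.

For a circular section of diameter D = 5.01 ft at depth y = 3.08 ft, the central angle is θ = 2 arccos(1 − 2y/D) = 3.605 rad. Then A = (D²/8)(θ − sin θ) = 12.71 ft² and P = Dθ/2 = 9.03 ft.
Hydraulic radius R = A/P = 12.71/9.03 = 1.408 ft.
V = (1.486/n) R^(2/3) √S = (1.486/0.014) × 1.408^(2/3) × √0.00082 = 3.818 ft/s. Hydraulic depth D_h = A/T = 12.71/4.876 = 2.607 ft.
Froude number Fr = V/√(g·D_h) = 3.818/√(32.2×2.607) = 0.417, which is less than 1, so the flow is subcritical.

subcritical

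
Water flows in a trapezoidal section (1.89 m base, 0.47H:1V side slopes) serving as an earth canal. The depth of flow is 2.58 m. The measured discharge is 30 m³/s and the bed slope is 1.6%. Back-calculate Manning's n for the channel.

n = 0.035

With bottom width b = 1.89 m and side slope z = 0.47: A = (b + zy)y = (1.89 + 0.47×2.58)×2.58 = 8.005 m²; P = b + 2y√(1+z²) = 1.89 + 2×2.58×1.105 = 7.592 m.
Hydraulic radius R = A/P = 8.005/7.592 = 1.054 m.
Rearranging Manning's equation: n = (1/Q) A R^(2/3) S^(1/2) = (1/30) × 8.005 × 1.054^(2/3) × √0.016 = 0.035.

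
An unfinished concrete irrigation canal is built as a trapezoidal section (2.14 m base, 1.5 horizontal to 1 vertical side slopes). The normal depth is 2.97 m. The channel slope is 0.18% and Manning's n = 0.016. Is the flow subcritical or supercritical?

subcritical

With bottom width b = 2.14 m and side slope z = 1.5: A = (b + zy)y = (2.14 + 1.5×2.97)×2.97 = 19.59 m²; P = b + 2y√(1+z²) = 2.14 + 2×2.97×1.803 = 12.85 m.
Hydraulic radius R = A/P = 19.59/12.85 = 1.524 m.
V = (1/n) R^(2/3) √S = (1/0.016) × 1.524^(2/3) × √0.0018 = 3.512 m/s. Hydraulic depth D_h = A/T = 19.59/11.05 = 1.773 m.
Froude number Fr = V/√(g·D_h) = 3.512/√(9.81×1.773) = 0.842, which is less than 1, so the flow is subcritical.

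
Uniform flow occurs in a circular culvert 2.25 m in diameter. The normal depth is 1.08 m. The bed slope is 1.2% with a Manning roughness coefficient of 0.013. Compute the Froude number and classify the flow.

For a circular section of diameter D = 2.25 m at depth y = 1.08 m, the central angle is θ = 2 arccos(1 − 2y/D) = 3.062 rad. Then A = (D²/8)(θ − sin θ) = 1.887 m² and P = Dθ/2 = 3.444 m.
Hydraulic radius R = A/P = 1.887/3.444 = 0.5478 m.
V = (1/n) R^(2/3) √S = (1/0.013) × 0.5478^(2/3) × √0.012 = 5.642 m/s. Hydraulic depth D_h = A/T = 1.887/2.248 = 0.8393 m.
Froude number Fr = V/√(g·D_h) = 5.642/√(9.81×0.8393) = 1.97, which is greater than 1, so the flow is supercritical.

supercritical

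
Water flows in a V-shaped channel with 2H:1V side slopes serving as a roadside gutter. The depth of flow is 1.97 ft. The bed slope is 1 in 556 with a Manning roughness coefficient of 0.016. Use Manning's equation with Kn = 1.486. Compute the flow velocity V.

For a triangular section with side slope z = 2: A = zy² = 2×1.97² = 7.762 ft²; P = 2y√(1+z²) = 2×1.97×2.236 = 8.81 ft.
Hydraulic radius R = A/P = 7.762/8.81 = 0.881 ft.
From Manning's equation, V = (1.486/n) R^(2/3) S^(1/2) = (1.486/0.016) × 0.881^(2/3) × 0.001799^(1/2) = 3.62 ft/s.

V = 3.62 ft/s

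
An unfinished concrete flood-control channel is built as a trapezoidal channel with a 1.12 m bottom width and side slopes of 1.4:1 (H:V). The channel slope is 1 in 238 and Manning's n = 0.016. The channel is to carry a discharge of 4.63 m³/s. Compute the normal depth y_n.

y_n = 0.826 m

Manning's equation rearranged: A R^(2/3) = nQ / (1·√S) = 0.016 × 4.63 / (√0.004202) = 1.143.
At y = 1.03 m: A R^(2/3) = 1.805 — too large.
At y = 0.702 m: A R^(2/3) = 0.8246 — too small.
At y = 0.826 m: A R^(2/3) = 1.144 — matches.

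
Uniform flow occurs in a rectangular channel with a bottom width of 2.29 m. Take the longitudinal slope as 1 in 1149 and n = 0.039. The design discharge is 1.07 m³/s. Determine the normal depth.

Manning's equation rearranged: A R^(2/3) = nQ / (1·√S) = 0.039 × 1.07 / (√0.0008703) = 1.415.
Trying y = 0.806 m: A R^(2/3) = 1.121 — too small.
Trying y = 1.21 m: A R^(2/3) = 1.945 — too large.
Trying y = 0.955 m: A R^(2/3) = 1.415 — ≈ 1.415.

y_n = 0.955 m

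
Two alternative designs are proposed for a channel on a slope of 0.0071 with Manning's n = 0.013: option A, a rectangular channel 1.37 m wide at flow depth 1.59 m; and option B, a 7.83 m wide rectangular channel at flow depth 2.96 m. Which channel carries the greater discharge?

channel B

Channel A: Flow area A = b·y = 1.37 × 1.59 = 2.178 m². Wetted perimeter P = b + 2y = 1.37 + 2×1.59 = 4.55 m. Hydraulic radius R = A/P = 2.178/4.55 = 0.4787 m. Q_A = (1/0.013)·2.178·0.4787^(2/3)·√0.0071 = 8.641 m³/s.
Channel B: Flow area A = b·y = 7.83 × 2.96 = 23.18 m². Wetted perimeter P = b + 2y = 7.83 + 2×2.96 = 13.75 m. Hydraulic radius R = A/P = 23.18/13.75 = 1.686 m. Q_B = (1/0.013)·23.18·1.686^(2/3)·√0.0071 = 212.8 m³/s.
Q_A = 8.641 m³/s vs Q_B = 212.8 m³/s, so channel B carries more.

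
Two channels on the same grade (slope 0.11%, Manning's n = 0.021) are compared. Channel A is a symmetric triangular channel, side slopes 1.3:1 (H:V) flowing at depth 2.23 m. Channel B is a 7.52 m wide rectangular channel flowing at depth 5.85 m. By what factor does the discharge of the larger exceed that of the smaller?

12.8

Channel A: For a triangular section with side slope z = 1.3: A = zy² = 1.3×2.23² = 6.465 m²; P = 2y√(1+z²) = 2×2.23×1.64 = 7.315 m. Hydraulic radius R = A/P = 6.465/7.315 = 0.8838 m. Q_A = (1/0.021)·6.465·0.8838^(2/3)·√0.0011 = 9.403 m³/s.
Channel B: Flow area A = b·y = 7.52 × 5.85 = 43.99 m². Wetted perimeter P = b + 2y = 7.52 + 2×5.85 = 19.22 m. Hydraulic radius R = A/P = 43.99/19.22 = 2.289 m. Q_B = (1/0.021)·43.99·2.289^(2/3)·√0.0011 = 120.7 m³/s.
The larger discharge is 120.7 m³/s and the smaller is 9.403 m³/s; the ratio is 12.8.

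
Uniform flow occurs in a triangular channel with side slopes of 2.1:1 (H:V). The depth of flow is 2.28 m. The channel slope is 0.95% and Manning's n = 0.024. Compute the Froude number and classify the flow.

supercritical

For a triangular section with side slope z = 2.1: A = zy² = 2.1×2.28² = 10.92 m²; P = 2y√(1+z²) = 2×2.28×2.326 = 10.61 m.
Hydraulic radius R = A/P = 10.92/10.61 = 1.029 m.
V = (1/n) R^(2/3) √S = (1/0.024) × 1.029^(2/3) × √0.0095 = 4.14 m/s. Hydraulic depth D_h = A/T = 10.92/9.576 = 1.14 m.
Froude number Fr = V/√(g·D_h) = 4.14/√(9.81×1.14) = 1.24, which is greater than 1, so the flow is supercritical.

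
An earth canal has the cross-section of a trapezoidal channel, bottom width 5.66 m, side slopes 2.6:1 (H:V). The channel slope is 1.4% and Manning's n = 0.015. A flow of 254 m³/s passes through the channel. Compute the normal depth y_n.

Manning's equation rearranged: A R^(2/3) = nQ / (1·√S) = 0.015 × 254 / (√0.014) = 32.2.
Try y = 2.57 m: A R^(2/3) = 43.17 — high.
Try y = 1.83 m: A R^(2/3) = 21.56 — low.
Try y = 2.23 m: A R^(2/3) = 32.17 — matches.

y_n = 2.23 m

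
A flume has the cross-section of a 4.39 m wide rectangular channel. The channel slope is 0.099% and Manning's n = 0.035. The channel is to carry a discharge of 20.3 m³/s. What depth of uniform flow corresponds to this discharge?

y_n = 4.06 m

Manning's equation rearranged: A R^(2/3) = nQ / (1·√S) = 0.035 × 20.3 / (√0.00099) = 22.58.
At y = 4.87 m: A R^(2/3) = 28.18 — high.
At y = 2.9 m: A R^(2/3) = 14.77 — low.
At y = 4.06 m: A R^(2/3) = 22.57 — ≈ 22.58.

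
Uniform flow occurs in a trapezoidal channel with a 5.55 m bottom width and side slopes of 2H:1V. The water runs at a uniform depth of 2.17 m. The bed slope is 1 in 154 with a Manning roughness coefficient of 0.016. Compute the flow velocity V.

V = 6.32 m/s

With bottom width b = 5.55 m and side slope z = 2: A = (b + zy)y = (5.55 + 2×2.17)×2.17 = 21.46 m²; P = b + 2y√(1+z²) = 5.55 + 2×2.17×2.236 = 15.25 m.
Hydraulic radius R = A/P = 21.46/15.25 = 1.407 m.
From Manning's equation, V = (1/n) R^(2/3) S^(1/2) = (1/0.016) × 1.407^(2/3) × 0.006494^(1/2) = 6.32 m/s.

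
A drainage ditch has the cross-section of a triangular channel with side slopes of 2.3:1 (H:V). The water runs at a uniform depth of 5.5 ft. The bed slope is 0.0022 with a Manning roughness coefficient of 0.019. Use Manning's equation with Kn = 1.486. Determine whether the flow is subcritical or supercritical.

subcritical

For a triangular section with side slope z = 2.3: A = zy² = 2.3×5.5² = 69.57 ft²; P = 2y√(1+z²) = 2×5.5×2.508 = 27.59 ft.
Hydraulic radius R = A/P = 69.57/27.59 = 2.522 ft.
V = (1.486/n) R^(2/3) √S = (1.486/0.019) × 2.522^(2/3) × √0.0022 = 6.797 ft/s. Hydraulic depth D_h = A/T = 69.57/25.3 = 2.75 ft.
Froude number Fr = V/√(g·D_h) = 6.797/√(32.2×2.75) = 0.722, which is less than 1, so the flow is subcritical.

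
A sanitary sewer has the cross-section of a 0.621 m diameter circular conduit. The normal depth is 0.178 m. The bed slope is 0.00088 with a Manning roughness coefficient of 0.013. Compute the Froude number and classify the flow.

subcritical

For a circular section of diameter D = 0.621 m at depth y = 0.178 m, the central angle is θ = 2 arccos(1 − 2y/D) = 2.26 rad. Then A = (D²/8)(θ − sin θ) = 0.07173 m² and P = Dθ/2 = 0.7017 m.
Hydraulic radius R = A/P = 0.07173/0.7017 = 0.1022 m.
V = (1/n) R^(2/3) √S = (1/0.013) × 0.1022^(2/3) × √0.00088 = 0.4989 m/s. Hydraulic depth D_h = A/T = 0.07173/0.5616 = 0.1277 m.
Froude number Fr = V/√(g·D_h) = 0.4989/√(9.81×0.1277) = 0.446, which is less than 1, so the flow is subcritical.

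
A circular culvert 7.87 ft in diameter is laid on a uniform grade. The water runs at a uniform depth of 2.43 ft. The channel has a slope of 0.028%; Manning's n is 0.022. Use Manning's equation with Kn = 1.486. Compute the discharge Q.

Q = 17.9 ft³/s

For a circular section of diameter D = 7.87 ft at depth y = 2.43 ft, the central angle is θ = 2 arccos(1 − 2y/D) = 2.357 rad. Then A = (D²/8)(θ − sin θ) = 12.77 ft² and P = Dθ/2 = 9.273 ft.
Hydraulic radius R = A/P = 12.77/9.273 = 1.377 ft.
Manning's equation: Q = (1.486/n) A R^(2/3) S^(1/2) = (1.486/0.022) × 12.77 × 1.377^(2/3) × 0.00028^(1/2) = 17.9 ft³/s.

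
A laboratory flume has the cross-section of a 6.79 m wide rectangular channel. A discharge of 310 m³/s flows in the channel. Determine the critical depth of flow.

For a rectangular channel, critical depth y_c = (q²/g)^(1/3) where q = Q/b = 310/6.79 = 45.66 m²/s.
So y_c = (45.66²/9.81)^(1/3) = 5.97 m.

y_c = 5.97 m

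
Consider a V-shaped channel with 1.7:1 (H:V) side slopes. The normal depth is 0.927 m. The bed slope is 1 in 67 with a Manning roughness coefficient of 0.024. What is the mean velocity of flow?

V = 2.76 m/s

For a triangular section with side slope z = 1.7: A = zy² = 1.7×0.927² = 1.461 m²; P = 2y√(1+z²) = 2×0.927×1.972 = 3.657 m.
Hydraulic radius R = A/P = 1.461/3.657 = 0.3995 m.
From Manning's equation, V = (1/n) R^(2/3) S^(1/2) = (1/0.024) × 0.3995^(2/3) × 0.01493^(1/2) = 2.76 m/s.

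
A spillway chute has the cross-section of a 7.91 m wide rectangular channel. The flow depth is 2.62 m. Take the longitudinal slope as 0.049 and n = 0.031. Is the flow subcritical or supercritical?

Flow area A = b·y = 7.91 × 2.62 = 20.72 m². Wetted perimeter P = b + 2y = 7.91 + 2×2.62 = 13.15 m.
Hydraulic radius R = A/P = 20.72/13.15 = 1.576 m.
V = (1/n) R^(2/3) √S = (1/0.031) × 1.576^(2/3) × √0.049 = 9.67 m/s. Hydraulic depth D_h = A/T = 20.72/7.91 = 2.62 m.
Froude number Fr = V/√(g·D_h) = 9.67/√(9.81×2.62) = 1.91, which is greater than 1, so the flow is supercritical.

supercritical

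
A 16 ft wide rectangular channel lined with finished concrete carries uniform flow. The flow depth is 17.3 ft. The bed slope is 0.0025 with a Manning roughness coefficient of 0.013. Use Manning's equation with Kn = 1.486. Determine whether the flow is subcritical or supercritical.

Flow area A = b·y = 16 × 17.3 = 276.8 ft². Wetted perimeter P = b + 2y = 16 + 2×17.3 = 50.6 ft.
Hydraulic radius R = A/P = 276.8/50.6 = 5.47 ft.
V = (1.486/n) R^(2/3) √S = (1.486/0.013) × 5.47^(2/3) × √0.0025 = 17.74 ft/s. Hydraulic depth D_h = A/T = 276.8/16 = 17.3 ft.
Froude number Fr = V/√(g·D_h) = 17.74/√(32.2×17.3) = 0.752, which is less than 1, so the flow is subcritical.

subcritical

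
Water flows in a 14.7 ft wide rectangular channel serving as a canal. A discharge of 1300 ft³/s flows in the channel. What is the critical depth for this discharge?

y_c = 6.24 ft

For a rectangular channel, critical depth y_c = (q²/g)^(1/3) where q = Q/b = 1300/14.7 = 88.44 ft²/s.
So y_c = (88.44²/32.2)^(1/3) = 6.24 ft.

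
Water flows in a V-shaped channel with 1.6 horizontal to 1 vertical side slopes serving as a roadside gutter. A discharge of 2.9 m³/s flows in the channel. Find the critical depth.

At critical depth, Q² T / (g A³) = 1, i.e. A³/T = Q²/g = 2.9²/9.81 = 0.8573.
Trying y = 1.09 m: A³/T = 1.969 — over.
Trying y = 0.667 m: A³/T = 0.169 — short.
Trying y = 0.923 m: A³/T = 0.8575 — ≈ 0.8573.

y_c = 0.923 m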